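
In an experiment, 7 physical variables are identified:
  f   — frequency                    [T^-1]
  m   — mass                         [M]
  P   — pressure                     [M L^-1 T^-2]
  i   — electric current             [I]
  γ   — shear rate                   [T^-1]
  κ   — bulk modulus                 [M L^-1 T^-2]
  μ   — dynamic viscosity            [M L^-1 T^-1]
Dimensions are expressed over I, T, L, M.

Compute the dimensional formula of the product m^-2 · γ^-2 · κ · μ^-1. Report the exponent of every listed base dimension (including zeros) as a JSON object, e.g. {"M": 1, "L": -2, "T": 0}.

{"I": 0, "T": 1, "L": 0, "M": -2}

Exponent matrix [I,T,L,M] × [f,m,P,i,γ,κ,μ]:
  I: [ 0  0  0  1  0  0  0]
  T: [-1  0 -2  0 -1 -2 -1]
  L: [ 0  0 -1  0  0 -1 -1]
  M: [ 0  1  1  0  0  1  1]
  [I]: (-2)·0+(-2)·0+(1)·0+(-1)·0 = 0
  [T]: (-2)·0+(-2)·-1+(1)·-2+(-1)·-1 = 1
  [L]: (-2)·0+(-2)·0+(1)·-1+(-1)·-1 = 0
  [M]: (-2)·1+(-2)·0+(1)·1+(-1)·1 = -2
⇒ T M^-2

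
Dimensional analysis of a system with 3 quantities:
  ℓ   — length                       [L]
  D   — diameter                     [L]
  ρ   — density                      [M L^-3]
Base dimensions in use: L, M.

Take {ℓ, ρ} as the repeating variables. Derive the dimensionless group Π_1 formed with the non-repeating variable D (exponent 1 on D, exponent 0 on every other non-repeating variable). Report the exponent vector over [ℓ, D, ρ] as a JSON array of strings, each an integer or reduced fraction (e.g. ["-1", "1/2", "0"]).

["-1", "1", "0"]

Write exponents as rows L,M / cols ℓ,D,ρ:
  L: [ 1  1 -3]
  M: [ 0  0  1]
Echelon form has 2 nonzero rows (pivots: ℓ,ρ)
Pivot set = {ℓ,ρ}, free = {D}
RREF:
  r0: [   1    1    0]
  r1: [   0    0    1]
Fix exponent of D at 1; solve each RREF row for its pivot's exponent:
  r0: exp(ℓ) + (1)·1 = 0 ⇒ exp(ℓ) = -1
  r1: exp(ρ) + (0)·1 = 0 ⇒ exp(ρ) = 0
Π_1 = ℓ^-1 · D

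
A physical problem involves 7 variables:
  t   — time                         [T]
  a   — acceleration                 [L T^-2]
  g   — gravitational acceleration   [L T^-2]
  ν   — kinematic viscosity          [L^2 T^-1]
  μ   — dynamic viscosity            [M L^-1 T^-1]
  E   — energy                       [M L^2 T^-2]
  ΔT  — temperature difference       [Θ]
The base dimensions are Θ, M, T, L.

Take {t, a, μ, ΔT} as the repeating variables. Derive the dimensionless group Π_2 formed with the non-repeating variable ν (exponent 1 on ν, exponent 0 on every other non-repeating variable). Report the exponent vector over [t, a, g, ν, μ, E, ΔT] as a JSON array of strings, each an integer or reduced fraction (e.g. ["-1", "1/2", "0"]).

Dimensional matrix (Θ×M×T×L by t×a×g×ν×μ×E×ΔT):
  Θ: [ 0  0  0  0  0  0  1]
  M: [ 0  0  0  0  1  1  0]
  T: [ 1 -2 -2 -1 -1 -2  0]
  L: [ 0  1  1  2 -1  2  0]
Echelon form has 4 nonzero rows (pivots: t,a,μ,ΔT)
Repeat: t,a,μ,ΔT; free: g,ν,E
RREF:
  r0: [   1    0    0    3    0    5    0]
  r1: [   0    1    1    2    0    3    0]
  r2: [   0    0    0    0    1    1    0]
  r3: [   0    0    0    0    0    0    1]
Fix exponent of ν at 1, g at 0, E at 0; solve each RREF row for its pivot's exponent:
  r0: exp(t) + (3)·1 = 0 ⇒ exp(t) = -3
  r1: exp(a) + (2)·1 = 0 ⇒ exp(a) = -2
  r2: exp(μ) + (0)·1 = 0 ⇒ exp(μ) = 0
  r3: exp(ΔT) + (0)·1 = 0 ⇒ exp(ΔT) = 0
Π_2 = t^-3 · a^-2 · ν

["-3", "-2", "0", "1", "0", "0", "0"]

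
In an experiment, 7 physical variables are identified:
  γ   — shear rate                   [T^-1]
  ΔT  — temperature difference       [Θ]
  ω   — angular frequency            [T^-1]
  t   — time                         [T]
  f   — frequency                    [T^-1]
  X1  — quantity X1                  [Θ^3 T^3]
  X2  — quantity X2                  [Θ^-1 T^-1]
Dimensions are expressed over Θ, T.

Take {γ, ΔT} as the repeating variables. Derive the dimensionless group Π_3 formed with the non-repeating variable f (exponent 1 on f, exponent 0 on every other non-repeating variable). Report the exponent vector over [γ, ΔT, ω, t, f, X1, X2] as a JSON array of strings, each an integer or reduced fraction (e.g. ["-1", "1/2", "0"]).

Exponent matrix [Θ,T] × [γ,ΔT,ω,t,f,X1,X2]:
  Θ: [ 0  1  0  0  0  3 -1]
  T: [-1  0 -1  1 -1  3 -1]
Row reduction gives pivot columns γ,ΔT; rank = 2
Repeat: γ,ΔT; free: ω,t,f,X1,X2
RREF:
  r0: [   1    0    1   -1    1   -3    1]
  r1: [   0    1    0    0    0    3   -1]
Fix exponent of f at 1, ω at 0, t at 0, X1 at 0, X2 at 0; solve each RREF row for its pivot's exponent:
  r0: exp(γ) + (1)·1 = 0 ⇒ exp(γ) = -1
  r1: exp(ΔT) + (0)·1 = 0 ⇒ exp(ΔT) = 0
Π_3 = γ^-1 · f

["-1", "0", "0", "0", "1", "0", "0"]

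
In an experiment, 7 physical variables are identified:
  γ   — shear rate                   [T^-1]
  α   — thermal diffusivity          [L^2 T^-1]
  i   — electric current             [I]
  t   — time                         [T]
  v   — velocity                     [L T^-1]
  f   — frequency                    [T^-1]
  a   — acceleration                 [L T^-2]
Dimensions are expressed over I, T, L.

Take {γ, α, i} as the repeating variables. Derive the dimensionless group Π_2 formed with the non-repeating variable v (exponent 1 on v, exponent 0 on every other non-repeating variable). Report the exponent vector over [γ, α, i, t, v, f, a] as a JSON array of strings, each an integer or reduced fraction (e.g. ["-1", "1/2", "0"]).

["-1/2", "-1/2", "0", "0", "1", "0", "0"]

Write exponents as rows I,T,L / cols γ,α,i,t,v,f,a:
  I: [ 0  0  1  0  0  0  0]
  T: [-1 -1  0  1 -1 -1 -2]
  L: [ 0  2  0  0  1  0  1]
Echelon form has 3 nonzero rows (pivots: γ,α,i)
Pivot set = {γ,α,i}, free = {t,v,f,a}
RREF:
  r0: [   1    0    0   -1  1/2    1  3/2]
  r1: [   0    1    0    0  1/2    0  1/2]
  r2: [   0    0    1    0    0    0    0]
Fix exponent of v at 1, t at 0, f at 0, a at 0; solve each RREF row for its pivot's exponent:
  r0: exp(γ) + (1/2)·1 = 0 ⇒ exp(γ) = -1/2
  r1: exp(α) + (1/2)·1 = 0 ⇒ exp(α) = -1/2
  r2: exp(i) + (0)·1 = 0 ⇒ exp(i) = 0
Π_2 = γ^(-1/2) · α^(-1/2) · v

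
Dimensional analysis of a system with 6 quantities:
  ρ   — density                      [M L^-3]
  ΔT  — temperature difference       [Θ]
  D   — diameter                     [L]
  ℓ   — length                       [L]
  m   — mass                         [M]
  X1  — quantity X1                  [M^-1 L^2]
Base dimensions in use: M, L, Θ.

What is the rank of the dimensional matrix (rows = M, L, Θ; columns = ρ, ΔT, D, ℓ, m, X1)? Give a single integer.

3

Exponent matrix [M,L,Θ] × [ρ,ΔT,D,ℓ,m,X1]:
  M: [ 1  0  0  0  1 -1]
  L: [-3  0  1  1  0  2]
  Θ: [ 0  1  0  0  0  0]
RREF → pivots at {ρ,ΔT,D} ⇒ r = 3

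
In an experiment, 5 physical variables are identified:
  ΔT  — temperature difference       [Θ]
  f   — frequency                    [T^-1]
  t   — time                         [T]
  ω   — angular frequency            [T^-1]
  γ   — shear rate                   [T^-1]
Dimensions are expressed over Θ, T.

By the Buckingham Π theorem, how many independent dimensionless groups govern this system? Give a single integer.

Exponent matrix [Θ,T] × [ΔT,f,t,ω,γ]:
  Θ: [ 1  0  0  0  0]
  T: [ 0 -1  1 -1 -1]
Row reduction gives pivot columns ΔT,f; rank = 2
Π count = n − r = 5 − 2 = 3

3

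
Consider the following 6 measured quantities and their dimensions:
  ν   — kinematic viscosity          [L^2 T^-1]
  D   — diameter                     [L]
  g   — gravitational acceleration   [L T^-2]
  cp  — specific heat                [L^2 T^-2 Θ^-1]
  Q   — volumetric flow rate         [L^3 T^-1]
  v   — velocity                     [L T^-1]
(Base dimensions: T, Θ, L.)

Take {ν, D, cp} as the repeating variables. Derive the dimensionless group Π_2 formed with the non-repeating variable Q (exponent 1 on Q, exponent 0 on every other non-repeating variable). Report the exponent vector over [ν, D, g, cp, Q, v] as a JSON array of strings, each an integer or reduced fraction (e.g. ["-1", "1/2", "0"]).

["-1", "-1", "0", "0", "1", "0"]

Exponent matrix [T,Θ,L] × [ν,D,g,cp,Q,v]:
  T: [-1  0 -2 -2 -1 -1]
  Θ: [ 0  0  0 -1  0  0]
  L: [ 2  1  1  2  3  1]
Echelon form has 3 nonzero rows (pivots: ν,D,cp)
Pivot set = {ν,D,cp}, free = {g,Q,v}
RREF:
  r0: [   1    0    2    0    1    1]
  r1: [   0    1   -3    0    1   -1]
  r2: [   0    0    0    1    0    0]
Fix exponent of Q at 1, g at 0, v at 0; solve each RREF row for its pivot's exponent:
  r0: exp(ν) + (1)·1 = 0 ⇒ exp(ν) = -1
  r1: exp(D) + (1)·1 = 0 ⇒ exp(D) = -1
  r2: exp(cp) + (0)·1 = 0 ⇒ exp(cp) = 0
Π_2 = ν^-1 · D^-1 · Q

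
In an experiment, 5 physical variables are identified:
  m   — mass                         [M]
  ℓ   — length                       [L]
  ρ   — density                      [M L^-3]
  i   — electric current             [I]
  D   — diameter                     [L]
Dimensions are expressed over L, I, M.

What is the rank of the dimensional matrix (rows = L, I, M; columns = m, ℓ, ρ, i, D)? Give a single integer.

Exponent matrix [L,I,M] × [m,ℓ,ρ,i,D]:
  L: [ 0  1 -3  0  1]
  I: [ 0  0  0  1  0]
  M: [ 1  0  1  0  0]
Echelon form has 3 nonzero rows (pivots: m,ℓ,i)

3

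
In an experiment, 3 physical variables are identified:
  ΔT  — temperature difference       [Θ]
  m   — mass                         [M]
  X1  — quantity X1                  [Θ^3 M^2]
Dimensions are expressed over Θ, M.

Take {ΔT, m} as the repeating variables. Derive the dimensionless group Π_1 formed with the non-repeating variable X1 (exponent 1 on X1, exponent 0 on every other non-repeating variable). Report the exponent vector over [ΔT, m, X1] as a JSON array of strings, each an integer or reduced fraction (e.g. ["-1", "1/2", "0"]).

["-3", "-2", "1"]

Write exponents as rows Θ,M / cols ΔT,m,X1:
  Θ: [ 1  0  3]
  M: [ 0  1  2]
Echelon form has 2 nonzero rows (pivots: ΔT,m)
Repeat: ΔT,m; free: X1
RREF:
  r0: [   1    0    3]
  r1: [   0    1    2]
Fix exponent of X1 at 1; solve each RREF row for its pivot's exponent:
  r0: exp(ΔT) + (3)·1 = 0 ⇒ exp(ΔT) = -3
  r1: exp(m) + (2)·1 = 0 ⇒ exp(m) = -2
Π_1 = ΔT^-3 · m^-2 · X1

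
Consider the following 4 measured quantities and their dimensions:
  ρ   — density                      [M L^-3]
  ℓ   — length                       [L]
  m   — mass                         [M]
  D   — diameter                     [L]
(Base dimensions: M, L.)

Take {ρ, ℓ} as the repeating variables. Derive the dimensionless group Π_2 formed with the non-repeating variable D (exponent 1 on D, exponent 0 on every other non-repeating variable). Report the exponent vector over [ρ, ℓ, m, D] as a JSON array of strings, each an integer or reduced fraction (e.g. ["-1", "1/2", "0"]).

["0", "-1", "0", "1"]

Write exponents as rows M,L / cols ρ,ℓ,m,D:
  M: [ 1  0  1  0]
  L: [-3  1  0  1]
RREF → pivots at {ρ,ℓ} ⇒ r = 2
Pivot set = {ρ,ℓ}, free = {m,D}
RREF:
  r0: [   1    0    1    0]
  r1: [   0    1    3    1]
Fix exponent of D at 1, m at 0; solve each RREF row for its pivot's exponent:
  r0: exp(ρ) + (0)·1 = 0 ⇒ exp(ρ) = 0
  r1: exp(ℓ) + (1)·1 = 0 ⇒ exp(ℓ) = -1
Π_2 = ℓ^-1 · D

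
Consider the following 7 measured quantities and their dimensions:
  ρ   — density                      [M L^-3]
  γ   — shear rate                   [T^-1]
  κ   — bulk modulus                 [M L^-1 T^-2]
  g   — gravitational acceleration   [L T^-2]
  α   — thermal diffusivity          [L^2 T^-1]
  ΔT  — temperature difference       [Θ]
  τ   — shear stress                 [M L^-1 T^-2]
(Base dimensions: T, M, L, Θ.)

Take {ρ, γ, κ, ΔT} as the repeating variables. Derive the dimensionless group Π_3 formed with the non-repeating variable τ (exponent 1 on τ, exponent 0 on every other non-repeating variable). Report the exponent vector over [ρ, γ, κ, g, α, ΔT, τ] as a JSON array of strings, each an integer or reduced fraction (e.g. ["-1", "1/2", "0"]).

["0", "0", "-1", "0", "0", "0", "1"]

Dimensional matrix (T×M×L×Θ by ρ×γ×κ×g×α×ΔT×τ):
  T: [ 0 -1 -2 -2 -1  0 -2]
  M: [ 1  0  1  0  0  0  1]
  L: [-3  0 -1  1  2  0 -1]
  Θ: [ 0  0  0  0  0  1  0]
RREF → pivots at {ρ,γ,κ,ΔT} ⇒ r = 4
Repeat: ρ,γ,κ,ΔT; free: g,α,τ
RREF:
  r0: [   1    0    0 -1/2   -1    0    0]
  r1: [   0    1    0    1   -1    0    0]
  r2: [   0    0    1  1/2    1    0    1]
  r3: [   0    0    0    0    0    1    0]
Fix exponent of τ at 1, g at 0, α at 0; solve each RREF row for its pivot's exponent:
  r0: exp(ρ) + (0)·1 = 0 ⇒ exp(ρ) = 0
  r1: exp(γ) + (0)·1 = 0 ⇒ exp(γ) = 0
  r2: exp(κ) + (1)·1 = 0 ⇒ exp(κ) = -1
  r3: exp(ΔT) + (0)·1 = 0 ⇒ exp(ΔT) = 0
Π_3 = κ^-1 · τ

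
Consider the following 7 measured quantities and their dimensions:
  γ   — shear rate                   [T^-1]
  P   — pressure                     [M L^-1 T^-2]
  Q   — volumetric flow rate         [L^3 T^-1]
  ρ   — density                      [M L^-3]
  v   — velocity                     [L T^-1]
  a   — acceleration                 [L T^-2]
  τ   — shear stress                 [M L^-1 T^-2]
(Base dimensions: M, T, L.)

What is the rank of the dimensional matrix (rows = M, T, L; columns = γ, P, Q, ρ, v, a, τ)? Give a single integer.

3

Exponent matrix [M,T,L] × [γ,P,Q,ρ,v,a,τ]:
  M: [ 0  1  0  1  0  0  1]
  T: [-1 -2 -1  0 -1 -2 -2]
  L: [ 0 -1  3 -3  1  1 -1]
Echelon form has 3 nonzero rows (pivots: γ,P,Q)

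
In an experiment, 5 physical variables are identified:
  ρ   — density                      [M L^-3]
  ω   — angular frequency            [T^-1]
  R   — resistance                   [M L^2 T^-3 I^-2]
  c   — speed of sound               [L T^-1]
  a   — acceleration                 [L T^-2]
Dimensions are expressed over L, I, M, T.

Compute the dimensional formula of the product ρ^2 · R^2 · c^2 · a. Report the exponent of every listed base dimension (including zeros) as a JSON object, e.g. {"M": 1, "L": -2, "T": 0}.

Exponent matrix [L,I,M,T] × [ρ,ω,R,c,a]:
  L: [-3  0  2  1  1]
  I: [ 0  0 -2  0  0]
  M: [ 1  0  1  0  0]
  T: [ 0 -1 -3 -1 -2]
  [L]: (2)·-3+(2)·2+(2)·1+(1)·1 = 1
  [I]: (2)·0+(2)·-2+(2)·0+(1)·0 = -4
  [M]: (2)·1+(2)·1+(2)·0+(1)·0 = 4
  [T]: (2)·0+(2)·-3+(2)·-1+(1)·-2 = -10
⇒ L I^-4 M^4 T^-10

{"L": 1, "I": -4, "M": 4, "T": -10}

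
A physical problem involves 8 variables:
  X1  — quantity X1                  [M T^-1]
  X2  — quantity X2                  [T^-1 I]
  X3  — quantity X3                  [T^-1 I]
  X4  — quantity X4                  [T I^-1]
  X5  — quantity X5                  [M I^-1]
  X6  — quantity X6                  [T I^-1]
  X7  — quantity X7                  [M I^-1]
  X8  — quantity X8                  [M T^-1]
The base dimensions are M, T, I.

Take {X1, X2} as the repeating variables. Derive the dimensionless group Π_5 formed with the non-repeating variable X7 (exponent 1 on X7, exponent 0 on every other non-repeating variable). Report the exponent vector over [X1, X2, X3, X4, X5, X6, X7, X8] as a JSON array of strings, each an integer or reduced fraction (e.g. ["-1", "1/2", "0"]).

["-1", "1", "0", "0", "0", "0", "1", "0"]

Exponent matrix [M,T,I] × [X1,X2,X3,X4,X5,X6,X7,X8]:
  M: [ 1  0  0  0  1  0  1  1]
  T: [-1 -1 -1  1  0  1  0 -1]
  I: [ 0  1  1 -1 -1 -1 -1  0]
Echelon form has 2 nonzero rows (pivots: X1,X2)
Pivot set = {X1,X2}, free = {X3,X4,X5,X6,X7,X8}
RREF:
  r0: [   1    0    0    0    1    0    1    1]
  r1: [   0    1    1   -1   -1   -1   -1    0]
  r2: [   0    0    0    0    0    0    0    0]
Fix exponent of X7 at 1, X3 at 0, X4 at 0, X5 at 0, X6 at 0, X8 at 0; solve each RREF row for its pivot's exponent:
  r0: exp(X1) + (1)·1 = 0 ⇒ exp(X1) = -1
  r1: exp(X2) + (-1)·1 = 0 ⇒ exp(X2) = 1
Π_5 = X1^-1 · X2 · X7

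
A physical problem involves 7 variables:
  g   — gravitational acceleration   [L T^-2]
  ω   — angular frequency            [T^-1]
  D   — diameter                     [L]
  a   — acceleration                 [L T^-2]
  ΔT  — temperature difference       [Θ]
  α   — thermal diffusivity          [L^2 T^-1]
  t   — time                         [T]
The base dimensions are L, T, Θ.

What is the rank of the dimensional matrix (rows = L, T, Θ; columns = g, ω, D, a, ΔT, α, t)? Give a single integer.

3

Exponent matrix [L,T,Θ] × [g,ω,D,a,ΔT,α,t]:
  L: [ 1  0  1  1  0  2  0]
  T: [-2 -1  0 -2  0 -1  1]
  Θ: [ 0  0  0  0  1  0  0]
Echelon form has 3 nonzero rows (pivots: g,ω,ΔT)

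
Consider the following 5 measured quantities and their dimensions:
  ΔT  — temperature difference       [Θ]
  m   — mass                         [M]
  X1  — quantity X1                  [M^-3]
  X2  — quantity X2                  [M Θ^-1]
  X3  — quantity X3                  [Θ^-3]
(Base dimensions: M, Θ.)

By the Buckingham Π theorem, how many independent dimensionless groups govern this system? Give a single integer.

Exponent matrix [M,Θ] × [ΔT,m,X1,X2,X3]:
  M: [ 0  1 -3  1  0]
  Θ: [ 1  0  0 -1 -3]
Echelon form has 2 nonzero rows (pivots: ΔT,m)
5 vars − rank 2 = 3 Π groups

3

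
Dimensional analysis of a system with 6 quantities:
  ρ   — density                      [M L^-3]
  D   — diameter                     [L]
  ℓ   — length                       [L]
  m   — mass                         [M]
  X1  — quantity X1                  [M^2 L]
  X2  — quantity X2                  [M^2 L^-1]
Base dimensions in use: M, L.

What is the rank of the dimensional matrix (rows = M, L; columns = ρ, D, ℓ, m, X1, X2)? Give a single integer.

Dimensional matrix (M×L by ρ×D×ℓ×m×X1×X2):
  M: [ 1  0  0  1  2  2]
  L: [-3  1  1  0  1 -1]
Echelon form has 2 nonzero rows (pivots: ρ,D)

2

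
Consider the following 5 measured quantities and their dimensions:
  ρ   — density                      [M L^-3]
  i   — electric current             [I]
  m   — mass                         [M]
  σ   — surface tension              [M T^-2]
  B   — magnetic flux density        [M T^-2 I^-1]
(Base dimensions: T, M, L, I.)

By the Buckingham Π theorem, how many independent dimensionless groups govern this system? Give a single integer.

Dimensional matrix (T×M×L×I by ρ×i×m×σ×B):
  T: [ 0  0  0 -2 -2]
  M: [ 1  0  1  1  1]
  L: [-3  0  0  0  0]
  I: [ 0  1  0  0 -1]
Row reduction gives pivot columns ρ,i,m,σ; rank = 4
Π count = n − r = 5 − 4 = 1

1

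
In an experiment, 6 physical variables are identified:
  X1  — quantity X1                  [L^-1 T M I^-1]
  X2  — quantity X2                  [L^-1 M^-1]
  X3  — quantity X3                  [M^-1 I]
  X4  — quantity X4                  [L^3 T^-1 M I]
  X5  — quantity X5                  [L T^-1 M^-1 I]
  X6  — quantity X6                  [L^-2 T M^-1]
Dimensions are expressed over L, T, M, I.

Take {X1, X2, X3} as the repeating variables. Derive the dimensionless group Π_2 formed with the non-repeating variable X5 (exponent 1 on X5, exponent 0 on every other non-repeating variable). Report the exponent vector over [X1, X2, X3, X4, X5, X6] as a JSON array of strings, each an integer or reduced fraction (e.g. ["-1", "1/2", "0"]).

Write exponents as rows L,T,M,I / cols X1,X2,X3,X4,X5,X6:
  L: [-1 -1  0  3  1 -2]
  T: [ 1  0  0 -1 -1  1]
  M: [ 1 -1 -1  1 -1 -1]
  I: [-1  0  1  1  1  0]
Echelon form has 3 nonzero rows (pivots: X1,X2,X3)
Pivot set = {X1,X2,X3}, free = {X4,X5,X6}
RREF:
  r0: [   1    0    0   -1   -1    1]
  r1: [   0    1    0   -2    0    1]
  r2: [   0    0    1    0    0    1]
  r3: [   0    0    0    0    0    0]
Fix exponent of X5 at 1, X4 at 0, X6 at 0; solve each RREF row for its pivot's exponent:
  r0: exp(X1) + (-1)·1 = 0 ⇒ exp(X1) = 1
  r1: exp(X2) + (0)·1 = 0 ⇒ exp(X2) = 0
  r2: exp(X3) + (0)·1 = 0 ⇒ exp(X3) = 0
Π_2 = X1 · X5

["1", "0", "0", "0", "1", "0"]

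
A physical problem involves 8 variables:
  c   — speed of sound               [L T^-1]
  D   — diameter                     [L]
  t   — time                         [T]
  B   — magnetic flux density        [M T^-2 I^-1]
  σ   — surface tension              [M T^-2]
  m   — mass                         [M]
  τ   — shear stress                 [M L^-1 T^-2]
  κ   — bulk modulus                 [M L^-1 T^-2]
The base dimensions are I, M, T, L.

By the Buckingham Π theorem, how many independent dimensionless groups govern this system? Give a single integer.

4

Exponent matrix [I,M,T,L] × [c,D,t,B,σ,m,τ,κ]:
  I: [ 0  0  0 -1  0  0  0  0]
  M: [ 0  0  0  1  1  1  1  1]
  T: [-1  0  1 -2 -2  0 -2 -2]
  L: [ 1  1  0  0  0  0 -1 -1]
Row reduction gives pivot columns c,D,B,σ; rank = 4
n=8, r=4 ⇒ 4 dimensionless groups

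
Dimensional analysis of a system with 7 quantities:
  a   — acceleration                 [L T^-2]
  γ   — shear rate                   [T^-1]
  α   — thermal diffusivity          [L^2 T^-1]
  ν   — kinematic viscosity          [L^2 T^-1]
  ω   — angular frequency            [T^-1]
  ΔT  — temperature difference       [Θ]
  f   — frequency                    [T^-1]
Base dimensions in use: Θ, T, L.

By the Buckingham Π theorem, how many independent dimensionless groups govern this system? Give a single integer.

4

Exponent matrix [Θ,T,L] × [a,γ,α,ν,ω,ΔT,f]:
  Θ: [ 0  0  0  0  0  1  0]
  T: [-2 -1 -1 -1 -1  0 -1]
  L: [ 1  0  2  2  0  0  0]
Row reduction gives pivot columns a,γ,ΔT; rank = 3
7 vars − rank 3 = 4 Π groups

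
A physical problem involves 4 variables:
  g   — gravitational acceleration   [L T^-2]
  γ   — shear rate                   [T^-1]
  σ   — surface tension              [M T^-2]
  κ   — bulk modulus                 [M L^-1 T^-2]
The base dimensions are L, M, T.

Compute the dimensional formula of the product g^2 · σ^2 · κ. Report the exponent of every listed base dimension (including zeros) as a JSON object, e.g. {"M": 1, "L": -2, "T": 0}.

{"L": 1, "M": 3, "T": -10}

Write exponents as rows L,M,T / cols g,γ,σ,κ:
  L: [ 1  0  0 -1]
  M: [ 0  0  1  1]
  T: [-2 -1 -2 -2]
  [L]: (2)·1+(2)·0+(1)·-1 = 1
  [M]: (2)·0+(2)·1+(1)·1 = 3
  [T]: (2)·-2+(2)·-2+(1)·-2 = -10
⇒ L M^3 T^-10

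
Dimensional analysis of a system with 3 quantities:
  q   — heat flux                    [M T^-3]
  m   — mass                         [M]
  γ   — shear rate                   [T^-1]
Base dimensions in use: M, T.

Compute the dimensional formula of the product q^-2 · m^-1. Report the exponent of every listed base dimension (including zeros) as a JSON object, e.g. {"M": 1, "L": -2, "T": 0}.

{"M": -3, "T": 6}

Write exponents as rows M,T / cols q,m,γ:
  M: [ 1  1  0]
  T: [-3  0 -1]
  [M]: (-2)·1+(-1)·1 = -3
  [T]: (-2)·-3+(-1)·0 = 6
⇒ M^-3 T^6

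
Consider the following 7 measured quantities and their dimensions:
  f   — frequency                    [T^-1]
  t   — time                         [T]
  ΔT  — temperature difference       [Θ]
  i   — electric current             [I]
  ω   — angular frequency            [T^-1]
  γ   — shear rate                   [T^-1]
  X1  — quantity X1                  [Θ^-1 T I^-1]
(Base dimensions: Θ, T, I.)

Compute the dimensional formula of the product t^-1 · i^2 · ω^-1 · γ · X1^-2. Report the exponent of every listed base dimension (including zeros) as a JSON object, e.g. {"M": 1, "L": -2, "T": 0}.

Write exponents as rows Θ,T,I / cols f,t,ΔT,i,ω,γ,X1:
  Θ: [ 0  0  1  0  0  0 -1]
  T: [-1  1  0  0 -1 -1  1]
  I: [ 0  0  0  1  0  0 -1]
  [Θ]: (-1)·0+(2)·0+(-1)·0+(1)·0+(-2)·-1 = 2
  [T]: (-1)·1+(2)·0+(-1)·-1+(1)·-1+(-2)·1 = -3
  [I]: (-1)·0+(2)·1+(-1)·0+(1)·0+(-2)·-1 = 4
⇒ Θ^2 T^-3 I^4

{"Θ": 2, "T": -3, "I": 4}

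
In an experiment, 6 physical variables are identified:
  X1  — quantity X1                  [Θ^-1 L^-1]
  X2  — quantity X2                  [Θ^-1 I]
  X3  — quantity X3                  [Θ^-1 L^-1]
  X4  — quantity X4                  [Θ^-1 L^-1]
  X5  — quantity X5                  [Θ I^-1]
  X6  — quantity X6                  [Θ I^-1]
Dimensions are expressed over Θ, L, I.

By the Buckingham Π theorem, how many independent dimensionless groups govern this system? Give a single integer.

Dimensional matrix (Θ×L×I by X1×X2×X3×X4×X5×X6):
  Θ: [-1 -1 -1 -1  1  1]
  L: [-1  0 -1 -1  0  0]
  I: [ 0  1  0  0 -1 -1]
RREF → pivots at {X1,X2} ⇒ r = 2
6 vars − rank 2 = 4 Π groups

4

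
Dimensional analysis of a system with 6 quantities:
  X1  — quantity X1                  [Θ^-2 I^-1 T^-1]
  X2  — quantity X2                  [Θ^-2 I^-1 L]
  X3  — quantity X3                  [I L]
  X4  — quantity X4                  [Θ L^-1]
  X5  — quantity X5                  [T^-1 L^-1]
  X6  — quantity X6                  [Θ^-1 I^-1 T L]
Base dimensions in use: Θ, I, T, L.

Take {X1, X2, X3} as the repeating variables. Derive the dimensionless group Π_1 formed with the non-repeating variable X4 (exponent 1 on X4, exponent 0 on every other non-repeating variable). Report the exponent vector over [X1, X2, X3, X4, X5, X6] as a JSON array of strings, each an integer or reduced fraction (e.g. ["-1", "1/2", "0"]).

["0", "1/2", "1/2", "1", "0", "0"]

Write exponents as rows Θ,I,T,L / cols X1,X2,X3,X4,X5,X6:
  Θ: [-2 -2  0  1  0 -1]
  I: [-1 -1  1  0  0 -1]
  T: [-1  0  0  0 -1  1]
  L: [ 0  1  1 -1 -1  1]
Row reduction gives pivot columns X1,X2,X3; rank = 3
Repeat: X1,X2,X3; free: X4,X5,X6
RREF:
  r0: [   1    0    0    0    1   -1]
  r1: [   0    1    0 -1/2   -1  3/2]
  r2: [   0    0    1 -1/2    0 -1/2]
  r3: [   0    0    0    0    0    0]
Fix exponent of X4 at 1, X5 at 0, X6 at 0; solve each RREF row for its pivot's exponent:
  r0: exp(X1) + (0)·1 = 0 ⇒ exp(X1) = 0
  r1: exp(X2) + (-1/2)·1 = 0 ⇒ exp(X2) = 1/2
  r2: exp(X3) + (-1/2)·1 = 0 ⇒ exp(X3) = 1/2
Π_1 = X2^(1/2) · X3^(1/2) · X4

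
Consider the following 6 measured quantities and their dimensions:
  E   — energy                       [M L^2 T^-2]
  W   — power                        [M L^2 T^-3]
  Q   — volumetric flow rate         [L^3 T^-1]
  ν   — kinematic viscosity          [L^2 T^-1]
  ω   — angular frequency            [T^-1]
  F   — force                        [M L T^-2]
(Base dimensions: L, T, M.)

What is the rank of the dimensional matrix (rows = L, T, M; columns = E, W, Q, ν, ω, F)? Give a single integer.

3

Exponent matrix [L,T,M] × [E,W,Q,ν,ω,F]:
  L: [ 2  2  3  2  0  1]
  T: [-2 -3 -1 -1 -1 -2]
  M: [ 1  1  0  0  0  1]
Row reduction gives pivot columns E,W,Q; rank = 3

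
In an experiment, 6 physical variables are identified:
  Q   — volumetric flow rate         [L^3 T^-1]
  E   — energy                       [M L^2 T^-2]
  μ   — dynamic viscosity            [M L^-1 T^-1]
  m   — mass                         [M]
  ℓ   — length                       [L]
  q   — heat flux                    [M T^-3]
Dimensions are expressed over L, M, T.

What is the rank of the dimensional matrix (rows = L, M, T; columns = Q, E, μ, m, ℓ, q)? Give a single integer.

Write exponents as rows L,M,T / cols Q,E,μ,m,ℓ,q:
  L: [ 3  2 -1  0  1  0]
  M: [ 0  1  1  1  0  1]
  T: [-1 -2 -1  0  0 -3]
RREF → pivots at {Q,E,m} ⇒ r = 3

3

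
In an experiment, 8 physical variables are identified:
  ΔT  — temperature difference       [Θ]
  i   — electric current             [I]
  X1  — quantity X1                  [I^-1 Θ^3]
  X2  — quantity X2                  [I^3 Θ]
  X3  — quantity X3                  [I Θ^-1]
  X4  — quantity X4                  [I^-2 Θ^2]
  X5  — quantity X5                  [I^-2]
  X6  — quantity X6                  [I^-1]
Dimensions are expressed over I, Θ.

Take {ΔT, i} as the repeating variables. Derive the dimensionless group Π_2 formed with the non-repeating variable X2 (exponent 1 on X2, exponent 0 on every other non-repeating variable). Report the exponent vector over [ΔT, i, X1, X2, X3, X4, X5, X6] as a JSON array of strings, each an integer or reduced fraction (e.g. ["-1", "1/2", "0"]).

Dimensional matrix (I×Θ by ΔT×i×X1×X2×X3×X4×X5×X6):
  I: [ 0  1 -1  3  1 -2 -2 -1]
  Θ: [ 1  0  3  1 -1  2  0  0]
Echelon form has 2 nonzero rows (pivots: ΔT,i)
Pivot set = {ΔT,i}, free = {X1,X2,X3,X4,X5,X6}
RREF:
  r0: [   1    0    3    1   -1    2    0    0]
  r1: [   0    1   -1    3    1   -2   -2   -1]
Fix exponent of X2 at 1, X1 at 0, X3 at 0, X4 at 0, X5 at 0, X6 at 0; solve each RREF row for its pivot's exponent:
  r0: exp(ΔT) + (1)·1 = 0 ⇒ exp(ΔT) = -1
  r1: exp(i) + (3)·1 = 0 ⇒ exp(i) = -3
Π_2 = ΔT^-1 · i^-3 · X2

["-1", "-3", "0", "1", "0", "0", "0", "0"]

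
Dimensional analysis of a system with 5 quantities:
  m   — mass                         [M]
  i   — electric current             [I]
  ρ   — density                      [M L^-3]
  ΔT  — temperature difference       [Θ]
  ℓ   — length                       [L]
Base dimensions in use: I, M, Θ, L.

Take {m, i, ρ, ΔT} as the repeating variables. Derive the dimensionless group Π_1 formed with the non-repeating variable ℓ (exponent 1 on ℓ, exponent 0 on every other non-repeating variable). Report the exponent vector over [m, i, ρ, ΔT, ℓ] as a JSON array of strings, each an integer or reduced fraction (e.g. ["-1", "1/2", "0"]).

["-1/3", "0", "1/3", "0", "1"]

Write exponents as rows I,M,Θ,L / cols m,i,ρ,ΔT,ℓ:
  I: [ 0  1  0  0  0]
  M: [ 1  0  1  0  0]
  Θ: [ 0  0  0  1  0]
  L: [ 0  0 -3  0  1]
RREF → pivots at {m,i,ρ,ΔT} ⇒ r = 4
Repeat: m,i,ρ,ΔT; free: ℓ
RREF:
  r0: [   1    0    0    0  1/3]
  r1: [   0    1    0    0    0]
  r2: [   0    0    1    0 -1/3]
  r3: [   0    0    0    1    0]
Fix exponent of ℓ at 1; solve each RREF row for its pivot's exponent:
  r0: exp(m) + (1/3)·1 = 0 ⇒ exp(m) = -1/3
  r1: exp(i) + (0)·1 = 0 ⇒ exp(i) = 0
  r2: exp(ρ) + (-1/3)·1 = 0 ⇒ exp(ρ) = 1/3
  r3: exp(ΔT) + (0)·1 = 0 ⇒ exp(ΔT) = 0
Π_1 = m^(-1/3) · ρ^(1/3) · ℓ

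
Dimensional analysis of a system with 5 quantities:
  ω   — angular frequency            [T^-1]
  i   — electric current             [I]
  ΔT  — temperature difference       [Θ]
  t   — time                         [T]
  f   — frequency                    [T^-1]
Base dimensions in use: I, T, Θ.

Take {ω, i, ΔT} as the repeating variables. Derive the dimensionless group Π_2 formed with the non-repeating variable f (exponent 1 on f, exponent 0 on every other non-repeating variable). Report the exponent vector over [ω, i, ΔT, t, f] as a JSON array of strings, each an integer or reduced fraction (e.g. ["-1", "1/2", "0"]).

["-1", "0", "0", "0", "1"]

Write exponents as rows I,T,Θ / cols ω,i,ΔT,t,f:
  I: [ 0  1  0  0  0]
  T: [-1  0  0  1 -1]
  Θ: [ 0  0  1  0  0]
Echelon form has 3 nonzero rows (pivots: ω,i,ΔT)
Pivot set = {ω,i,ΔT}, free = {t,f}
RREF:
  r0: [   1    0    0   -1    1]
  r1: [   0    1    0    0    0]
  r2: [   0    0    1    0    0]
Fix exponent of f at 1, t at 0; solve each RREF row for its pivot's exponent:
  r0: exp(ω) + (1)·1 = 0 ⇒ exp(ω) = -1
  r1: exp(i) + (0)·1 = 0 ⇒ exp(i) = 0
  r2: exp(ΔT) + (0)·1 = 0 ⇒ exp(ΔT) = 0
Π_2 = ω^-1 · f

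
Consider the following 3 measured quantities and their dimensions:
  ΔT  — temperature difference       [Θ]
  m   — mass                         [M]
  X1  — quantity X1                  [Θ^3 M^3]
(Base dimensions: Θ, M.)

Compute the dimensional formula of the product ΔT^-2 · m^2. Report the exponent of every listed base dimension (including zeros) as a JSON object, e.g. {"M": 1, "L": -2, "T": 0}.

Write exponents as rows Θ,M / cols ΔT,m,X1:
  Θ: [ 1  0  3]
  M: [ 0  1  3]
  [Θ]: (-2)·1+(2)·0 = -2
  [M]: (-2)·0+(2)·1 = 2
⇒ Θ^-2 M^2

{"Θ": -2, "M": 2}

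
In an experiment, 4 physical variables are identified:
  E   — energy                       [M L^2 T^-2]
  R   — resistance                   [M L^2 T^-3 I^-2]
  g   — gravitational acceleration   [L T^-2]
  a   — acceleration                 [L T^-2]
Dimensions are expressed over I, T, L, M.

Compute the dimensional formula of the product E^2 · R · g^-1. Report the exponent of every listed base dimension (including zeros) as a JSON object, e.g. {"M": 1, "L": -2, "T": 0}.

Dimensional matrix (I×T×L×M by E×R×g×a):
  I: [ 0 -2  0  0]
  T: [-2 -3 -2 -2]
  L: [ 2  2  1  1]
  M: [ 1  1  0  0]
  [I]: (2)·0+(1)·-2+(-1)·0 = -2
  [T]: (2)·-2+(1)·-3+(-1)·-2 = -5
  [L]: (2)·2+(1)·2+(-1)·1 = 5
  [M]: (2)·1+(1)·1+(-1)·0 = 3
⇒ I^-2 T^-5 L^5 M^3

{"I": -2, "T": -5, "L": 5, "M": 3}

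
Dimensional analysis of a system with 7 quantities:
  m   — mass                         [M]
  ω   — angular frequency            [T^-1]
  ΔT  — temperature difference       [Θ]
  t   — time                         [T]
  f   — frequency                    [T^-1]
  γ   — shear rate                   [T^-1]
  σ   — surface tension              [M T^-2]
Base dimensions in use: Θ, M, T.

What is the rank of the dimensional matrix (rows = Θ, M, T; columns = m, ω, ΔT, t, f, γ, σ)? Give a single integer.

Exponent matrix [Θ,M,T] × [m,ω,ΔT,t,f,γ,σ]:
  Θ: [ 0  0  1  0  0  0  0]
  M: [ 1  0  0  0  0  0  1]
  T: [ 0 -1  0  1 -1 -1 -2]
RREF → pivots at {m,ω,ΔT} ⇒ r = 3

3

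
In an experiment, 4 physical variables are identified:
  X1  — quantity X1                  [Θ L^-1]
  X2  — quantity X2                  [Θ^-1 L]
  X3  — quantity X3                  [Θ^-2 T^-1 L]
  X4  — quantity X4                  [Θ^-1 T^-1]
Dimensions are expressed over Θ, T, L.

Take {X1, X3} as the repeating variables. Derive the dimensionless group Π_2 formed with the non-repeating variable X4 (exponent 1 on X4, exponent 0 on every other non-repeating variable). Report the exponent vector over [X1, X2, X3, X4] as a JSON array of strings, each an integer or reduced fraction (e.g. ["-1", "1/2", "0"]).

Write exponents as rows Θ,T,L / cols X1,X2,X3,X4:
  Θ: [ 1 -1 -2 -1]
  T: [ 0  0 -1 -1]
  L: [-1  1  1  0]
RREF → pivots at {X1,X3} ⇒ r = 2
Repeat: X1,X3; free: X2,X4
RREF:
  r0: [   1   -1    0    1]
  r1: [   0    0    1    1]
  r2: [   0    0    0    0]
Fix exponent of X4 at 1, X2 at 0; solve each RREF row for its pivot's exponent:
  r0: exp(X1) + (1)·1 = 0 ⇒ exp(X1) = -1
  r1: exp(X3) + (1)·1 = 0 ⇒ exp(X3) = -1
Π_2 = X1^-1 · X3^-1 · X4

["-1", "0", "-1", "1"]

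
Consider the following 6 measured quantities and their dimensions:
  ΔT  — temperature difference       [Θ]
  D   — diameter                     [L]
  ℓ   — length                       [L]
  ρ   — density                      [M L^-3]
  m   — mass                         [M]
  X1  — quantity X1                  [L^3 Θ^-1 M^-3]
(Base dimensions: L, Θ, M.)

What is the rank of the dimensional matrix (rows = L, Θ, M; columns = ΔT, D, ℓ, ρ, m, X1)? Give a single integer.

3

Dimensional matrix (L×Θ×M by ΔT×D×ℓ×ρ×m×X1):
  L: [ 0  1  1 -3  0  3]
  Θ: [ 1  0  0  0  0 -1]
  M: [ 0  0  0  1  1 -3]
Row reduction gives pivot columns ΔT,D,ρ; rank = 3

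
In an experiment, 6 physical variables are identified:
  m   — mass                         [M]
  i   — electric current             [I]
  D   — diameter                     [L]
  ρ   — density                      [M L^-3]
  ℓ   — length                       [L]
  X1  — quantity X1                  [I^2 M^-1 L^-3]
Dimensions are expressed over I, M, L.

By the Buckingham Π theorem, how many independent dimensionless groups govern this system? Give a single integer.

Exponent matrix [I,M,L] × [m,i,D,ρ,ℓ,X1]:
  I: [ 0  1  0  0  0  2]
  M: [ 1  0  0  1  0 -1]
  L: [ 0  0  1 -3  1 -3]
Echelon form has 3 nonzero rows (pivots: m,i,D)
Π count = n − r = 6 − 3 = 3

3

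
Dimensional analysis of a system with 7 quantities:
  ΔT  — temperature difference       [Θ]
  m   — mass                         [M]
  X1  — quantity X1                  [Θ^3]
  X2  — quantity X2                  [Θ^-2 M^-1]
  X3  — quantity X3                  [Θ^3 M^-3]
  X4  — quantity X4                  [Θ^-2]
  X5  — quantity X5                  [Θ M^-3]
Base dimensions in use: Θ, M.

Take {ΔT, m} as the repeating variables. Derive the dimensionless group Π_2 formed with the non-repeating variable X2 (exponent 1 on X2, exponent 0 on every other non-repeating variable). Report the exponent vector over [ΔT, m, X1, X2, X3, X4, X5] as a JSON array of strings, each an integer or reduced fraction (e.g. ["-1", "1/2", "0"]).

["2", "1", "0", "1", "0", "0", "0"]

Exponent matrix [Θ,M] × [ΔT,m,X1,X2,X3,X4,X5]:
  Θ: [ 1  0  3 -2  3 -2  1]
  M: [ 0  1  0 -1 -3  0 -3]
Row reduction gives pivot columns ΔT,m; rank = 2
Repeat: ΔT,m; free: X1,X2,X3,X4,X5
RREF:
  r0: [   1    0    3   -2    3   -2    1]
  r1: [   0    1    0   -1   -3    0   -3]
Fix exponent of X2 at 1, X1 at 0, X3 at 0, X4 at 0, X5 at 0; solve each RREF row for its pivot's exponent:
  r0: exp(ΔT) + (-2)·1 = 0 ⇒ exp(ΔT) = 2
  r1: exp(m) + (-1)·1 = 0 ⇒ exp(m) = 1
Π_2 = ΔT^2 · m · X2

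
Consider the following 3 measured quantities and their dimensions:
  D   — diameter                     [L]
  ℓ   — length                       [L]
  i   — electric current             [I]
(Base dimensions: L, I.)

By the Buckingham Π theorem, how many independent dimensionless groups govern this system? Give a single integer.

Exponent matrix [L,I] × [D,ℓ,i]:
  L: [ 1  1  0]
  I: [ 0  0  1]
Echelon form has 2 nonzero rows (pivots: D,i)
Π count = n − r = 3 − 2 = 1

1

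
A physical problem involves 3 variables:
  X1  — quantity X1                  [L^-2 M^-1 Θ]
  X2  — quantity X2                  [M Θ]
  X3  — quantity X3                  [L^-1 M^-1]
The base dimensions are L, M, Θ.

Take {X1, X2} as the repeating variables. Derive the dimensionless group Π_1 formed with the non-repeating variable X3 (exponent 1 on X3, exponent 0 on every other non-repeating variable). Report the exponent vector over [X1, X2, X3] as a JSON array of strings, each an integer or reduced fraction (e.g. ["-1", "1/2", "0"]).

["-1/2", "1/2", "1"]

Exponent matrix [L,M,Θ] × [X1,X2,X3]:
  L: [-2  0 -1]
  M: [-1  1 -1]
  Θ: [ 1  1  0]
Echelon form has 2 nonzero rows (pivots: X1,X2)
Repeat: X1,X2; free: X3
RREF:
  r0: [   1    0  1/2]
  r1: [   0    1 -1/2]
  r2: [   0    0    0]
Fix exponent of X3 at 1; solve each RREF row for its pivot's exponent:
  r0: exp(X1) + (1/2)·1 = 0 ⇒ exp(X1) = -1/2
  r1: exp(X2) + (-1/2)·1 = 0 ⇒ exp(X2) = 1/2
Π_1 = X1^(-1/2) · X2^(1/2) · X3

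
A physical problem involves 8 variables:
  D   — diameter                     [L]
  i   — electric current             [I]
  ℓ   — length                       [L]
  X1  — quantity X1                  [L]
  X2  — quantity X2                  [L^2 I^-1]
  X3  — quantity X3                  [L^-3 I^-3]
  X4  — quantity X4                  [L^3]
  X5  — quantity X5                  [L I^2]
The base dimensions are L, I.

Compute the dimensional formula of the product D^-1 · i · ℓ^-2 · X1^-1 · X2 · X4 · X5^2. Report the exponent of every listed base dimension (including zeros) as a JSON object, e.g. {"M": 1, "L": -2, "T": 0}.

{"L": 3, "I": 4}

Dimensional matrix (L×I by D×i×ℓ×X1×X2×X3×X4×X5):
  L: [ 1  0  1  1  2 -3  3  1]
  I: [ 0  1  0  0 -1 -3  0  2]
  [L]: (-1)·1+(1)·0+(-2)·1+(-1)·1+(1)·2+(1)·3+(2)·1 = 3
  [I]: (-1)·0+(1)·1+(-2)·0+(-1)·0+(1)·-1+(1)·0+(2)·2 = 4
⇒ L^3 I^4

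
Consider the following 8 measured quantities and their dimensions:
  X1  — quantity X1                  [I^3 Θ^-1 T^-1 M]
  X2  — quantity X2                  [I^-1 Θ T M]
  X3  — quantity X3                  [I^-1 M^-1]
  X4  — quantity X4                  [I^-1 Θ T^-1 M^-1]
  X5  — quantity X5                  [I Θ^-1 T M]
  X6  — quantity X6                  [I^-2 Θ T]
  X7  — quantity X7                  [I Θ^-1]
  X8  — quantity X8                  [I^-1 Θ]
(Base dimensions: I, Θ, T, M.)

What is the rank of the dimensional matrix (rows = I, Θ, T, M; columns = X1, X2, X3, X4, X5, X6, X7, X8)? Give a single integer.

Write exponents as rows I,Θ,T,M / cols X1,X2,X3,X4,X5,X6,X7,X8:
  I: [ 3 -1 -1 -1  1 -2  1 -1]
  Θ: [-1  1  0  1 -1  1 -1  1]
  T: [-1  1  0 -1  1  1  0  0]
  M: [ 1  1 -1 -1  1  0  0  0]
Row reduction gives pivot columns X1,X2,X4; rank = 3

3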